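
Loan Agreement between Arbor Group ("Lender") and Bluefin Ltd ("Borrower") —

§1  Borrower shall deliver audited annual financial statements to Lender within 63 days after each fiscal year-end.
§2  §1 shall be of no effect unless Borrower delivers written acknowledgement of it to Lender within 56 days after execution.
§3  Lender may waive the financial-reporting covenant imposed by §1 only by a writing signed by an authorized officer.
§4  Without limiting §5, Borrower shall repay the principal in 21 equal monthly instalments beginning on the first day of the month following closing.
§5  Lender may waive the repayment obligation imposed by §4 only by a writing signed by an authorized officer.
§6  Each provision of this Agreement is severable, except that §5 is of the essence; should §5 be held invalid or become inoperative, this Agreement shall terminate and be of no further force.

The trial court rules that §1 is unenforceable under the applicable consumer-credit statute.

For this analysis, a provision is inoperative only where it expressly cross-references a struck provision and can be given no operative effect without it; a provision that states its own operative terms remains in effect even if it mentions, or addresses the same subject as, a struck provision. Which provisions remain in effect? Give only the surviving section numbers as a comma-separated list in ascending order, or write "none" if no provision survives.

4, 5, 6

§1 is struck. §2 merely fixes the acknowledgement condition for §1; with §1 gone it has nothing to operate on and falls away. §3 merely fixes the waiver condition for §1; with §1 gone it has nothing to operate on and falls away. §6 makes §5 an essential term, but §5 is unaffected, so the severability proviso in §6 preserves the remaining provisions. The provisions still in force are §4, §5, and §6.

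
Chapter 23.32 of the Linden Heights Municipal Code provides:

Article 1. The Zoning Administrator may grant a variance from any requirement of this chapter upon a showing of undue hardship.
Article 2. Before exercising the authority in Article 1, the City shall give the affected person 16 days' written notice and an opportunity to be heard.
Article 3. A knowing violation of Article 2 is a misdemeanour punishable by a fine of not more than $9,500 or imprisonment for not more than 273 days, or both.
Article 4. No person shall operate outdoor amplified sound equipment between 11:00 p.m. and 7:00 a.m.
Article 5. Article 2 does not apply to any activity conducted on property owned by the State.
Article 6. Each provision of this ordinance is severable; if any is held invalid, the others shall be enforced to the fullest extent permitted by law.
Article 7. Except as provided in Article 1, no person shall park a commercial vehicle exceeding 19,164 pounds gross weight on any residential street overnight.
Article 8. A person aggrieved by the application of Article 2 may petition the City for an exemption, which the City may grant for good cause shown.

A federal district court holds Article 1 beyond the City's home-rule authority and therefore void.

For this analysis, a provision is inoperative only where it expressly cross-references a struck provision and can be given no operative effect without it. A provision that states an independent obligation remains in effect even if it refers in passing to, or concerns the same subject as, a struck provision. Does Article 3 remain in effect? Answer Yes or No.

Article 1 is struck. Article 2 operates only by reference to Article 1, so it falls with Article 1. Article 3 merely fixes the criminal penalty for violating Article 2; with Article 2 gone it has nothing to operate on and falls away. The only function of Article 5 is the public-property exemption from Article 2, so it cannot stand once Article 2 is removed. Article 8 operates only by reference to Article 2, so it falls with Article 2. Although Article 7 refers to Article 1, its operative terms do not depend on Article 1, so it remains in effect. Article 6 is a severability clause and preserves every provision that can still be given independent effect. The provisions still in force are Article 4, Article 6, and Article 7. Article 3 is among the inoperative provisions, so the answer is no.

No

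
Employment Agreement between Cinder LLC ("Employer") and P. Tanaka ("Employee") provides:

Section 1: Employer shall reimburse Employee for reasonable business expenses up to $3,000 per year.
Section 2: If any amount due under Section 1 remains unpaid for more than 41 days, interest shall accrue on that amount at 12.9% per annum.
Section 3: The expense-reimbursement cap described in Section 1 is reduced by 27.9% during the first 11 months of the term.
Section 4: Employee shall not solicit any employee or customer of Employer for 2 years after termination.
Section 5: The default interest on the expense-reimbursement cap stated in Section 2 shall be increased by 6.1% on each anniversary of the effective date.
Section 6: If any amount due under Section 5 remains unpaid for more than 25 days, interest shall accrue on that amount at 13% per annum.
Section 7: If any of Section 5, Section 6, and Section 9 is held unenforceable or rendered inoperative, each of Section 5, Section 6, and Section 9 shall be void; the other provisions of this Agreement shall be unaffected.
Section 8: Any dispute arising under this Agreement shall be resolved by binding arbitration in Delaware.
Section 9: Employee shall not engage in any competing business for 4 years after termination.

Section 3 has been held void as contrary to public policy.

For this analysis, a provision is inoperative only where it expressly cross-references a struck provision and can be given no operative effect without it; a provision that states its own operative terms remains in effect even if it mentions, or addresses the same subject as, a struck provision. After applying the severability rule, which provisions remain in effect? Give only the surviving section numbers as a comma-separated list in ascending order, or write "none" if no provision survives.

Section 3 is struck. No other provision's operative terms depend on Section 3. Section 7 ties Section 5, Section 6, and Section 9 together, but none of those is affected here; the remaining provisions continue in force under Section 7. The provisions still in force are Section 1, Section 2, Section 4, Section 5, Section 6, Section 7, Section 8, and Section 9.

1, 2, 4, 5, 6, 7, 8, 9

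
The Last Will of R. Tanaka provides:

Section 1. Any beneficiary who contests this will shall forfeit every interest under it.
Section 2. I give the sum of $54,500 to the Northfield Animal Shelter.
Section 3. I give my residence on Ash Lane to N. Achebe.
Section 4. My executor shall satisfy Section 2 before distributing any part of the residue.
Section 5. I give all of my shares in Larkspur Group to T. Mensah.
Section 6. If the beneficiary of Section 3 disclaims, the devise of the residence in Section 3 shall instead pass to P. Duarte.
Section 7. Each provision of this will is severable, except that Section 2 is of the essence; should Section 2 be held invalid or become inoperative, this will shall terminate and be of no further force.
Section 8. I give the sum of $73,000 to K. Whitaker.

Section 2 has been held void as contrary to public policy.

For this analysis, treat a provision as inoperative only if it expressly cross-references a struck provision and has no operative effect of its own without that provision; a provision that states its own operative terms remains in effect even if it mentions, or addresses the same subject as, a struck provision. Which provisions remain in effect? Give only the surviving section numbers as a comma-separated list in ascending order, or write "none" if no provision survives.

none

Section 2 is struck. Section 4 has no operative effect of its own apart from Section 2 and is therefore inoperative. Section 7 makes Section 2 an essential term, and Section 2 is the provision held invalid; under Section 7, the entire will is therefore void. No provision of the will survives.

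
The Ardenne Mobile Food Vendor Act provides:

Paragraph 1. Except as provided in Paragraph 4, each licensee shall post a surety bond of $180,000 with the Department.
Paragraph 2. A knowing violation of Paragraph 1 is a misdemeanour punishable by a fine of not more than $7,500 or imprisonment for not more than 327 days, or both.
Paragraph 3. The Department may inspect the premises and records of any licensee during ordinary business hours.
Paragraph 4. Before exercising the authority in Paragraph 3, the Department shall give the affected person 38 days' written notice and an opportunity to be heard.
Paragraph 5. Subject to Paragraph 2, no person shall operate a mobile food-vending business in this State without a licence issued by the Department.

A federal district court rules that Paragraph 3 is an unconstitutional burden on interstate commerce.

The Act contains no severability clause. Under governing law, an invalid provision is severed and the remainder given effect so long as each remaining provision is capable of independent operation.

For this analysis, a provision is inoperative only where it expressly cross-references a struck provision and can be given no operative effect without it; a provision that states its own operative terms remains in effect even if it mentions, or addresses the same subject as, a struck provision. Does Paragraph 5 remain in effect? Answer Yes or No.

Yes

Paragraph 3 is struck. Paragraph 4 has no operative effect of its own apart from Paragraph 3 and is therefore inoperative. Paragraph 1 mentions Paragraph 4 but its own obligation stands independently of Paragraph 4, so Paragraph 1 is not affected. Under the stated default rule, only provisions that cannot operate independently fall away; the rest are enforced. Paragraph 1, Paragraph 2, and Paragraph 5 remain in effect. Paragraph 5 is among the surviving provisions, so the answer is yes.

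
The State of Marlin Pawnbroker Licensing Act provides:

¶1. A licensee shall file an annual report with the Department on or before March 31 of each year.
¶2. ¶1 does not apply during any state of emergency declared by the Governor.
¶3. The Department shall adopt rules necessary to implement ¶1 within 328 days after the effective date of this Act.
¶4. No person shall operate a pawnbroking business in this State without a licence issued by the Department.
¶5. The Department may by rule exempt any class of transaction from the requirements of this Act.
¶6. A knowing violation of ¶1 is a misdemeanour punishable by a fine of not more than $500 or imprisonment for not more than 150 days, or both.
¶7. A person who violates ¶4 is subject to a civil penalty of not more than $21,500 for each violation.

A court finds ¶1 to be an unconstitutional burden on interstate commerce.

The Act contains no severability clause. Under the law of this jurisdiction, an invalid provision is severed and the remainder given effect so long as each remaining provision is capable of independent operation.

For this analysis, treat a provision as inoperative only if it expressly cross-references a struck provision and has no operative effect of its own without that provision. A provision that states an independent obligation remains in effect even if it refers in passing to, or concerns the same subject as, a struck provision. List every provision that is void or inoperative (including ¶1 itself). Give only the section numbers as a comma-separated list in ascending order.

¶1 is struck. The only function of ¶2 is the emergency suspension of ¶1, so it cannot stand once ¶1 is removed. ¶3 operates only by reference to ¶1, so it falls with ¶1. ¶6 merely fixes the criminal penalty for violating ¶1; with ¶1 gone it has nothing to operate on and falls away. With no severability clause, the stated default rule severs what cannot stand and enforces each remaining provision that can operate on its own. That leaves ¶4, ¶5, and ¶7 in effect.

1, 2, 3, 6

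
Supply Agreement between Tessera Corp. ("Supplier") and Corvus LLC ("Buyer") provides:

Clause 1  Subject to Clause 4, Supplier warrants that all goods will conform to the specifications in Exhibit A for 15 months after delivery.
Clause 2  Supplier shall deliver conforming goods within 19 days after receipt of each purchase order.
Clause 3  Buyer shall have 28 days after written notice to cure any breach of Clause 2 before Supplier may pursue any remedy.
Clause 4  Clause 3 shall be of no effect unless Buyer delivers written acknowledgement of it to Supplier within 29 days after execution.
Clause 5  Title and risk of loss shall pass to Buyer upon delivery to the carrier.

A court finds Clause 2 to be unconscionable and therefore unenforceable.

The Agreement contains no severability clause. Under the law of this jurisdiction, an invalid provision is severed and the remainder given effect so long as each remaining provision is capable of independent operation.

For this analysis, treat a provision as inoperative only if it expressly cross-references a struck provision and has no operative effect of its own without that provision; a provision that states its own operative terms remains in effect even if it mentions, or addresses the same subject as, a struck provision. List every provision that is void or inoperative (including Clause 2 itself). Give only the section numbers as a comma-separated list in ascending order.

Clause 2 is struck. Clause 3 merely fixes the cure period for breach of Clause 2; with Clause 2 gone it has nothing to operate on and falls away. The only function of Clause 4 is the acknowledgement condition for Clause 3, so it cannot stand once Clause 3 is removed. Clause 1 mentions Clause 4 but its own obligation stands independently of Clause 4, so Clause 1 is not affected. With no severability clause, the stated default rule severs what cannot stand and enforces each remaining provision that can operate on its own. That leaves Clause 1 and Clause 5 in effect.

2, 3, 4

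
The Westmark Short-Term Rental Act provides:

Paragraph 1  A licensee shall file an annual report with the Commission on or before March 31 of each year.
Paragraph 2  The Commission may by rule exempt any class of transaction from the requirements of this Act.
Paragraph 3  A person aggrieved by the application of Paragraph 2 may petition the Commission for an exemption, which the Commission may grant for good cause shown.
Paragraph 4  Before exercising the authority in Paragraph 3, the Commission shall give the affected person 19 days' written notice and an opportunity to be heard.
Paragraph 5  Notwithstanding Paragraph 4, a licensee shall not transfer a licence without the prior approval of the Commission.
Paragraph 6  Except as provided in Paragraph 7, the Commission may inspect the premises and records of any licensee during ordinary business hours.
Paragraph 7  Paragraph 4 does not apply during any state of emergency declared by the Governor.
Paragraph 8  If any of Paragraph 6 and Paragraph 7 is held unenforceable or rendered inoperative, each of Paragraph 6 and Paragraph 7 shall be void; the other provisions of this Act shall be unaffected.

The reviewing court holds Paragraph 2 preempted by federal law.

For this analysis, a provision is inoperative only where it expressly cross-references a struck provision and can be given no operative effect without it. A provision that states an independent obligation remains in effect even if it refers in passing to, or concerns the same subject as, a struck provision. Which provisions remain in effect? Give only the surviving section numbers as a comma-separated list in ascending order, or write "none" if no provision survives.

1, 5, 8

Paragraph 2 is struck. Paragraph 3 has no operative effect of its own apart from Paragraph 2 and is therefore inoperative. Paragraph 4 merely fixes the notice-and-hearing requirement for Paragraph 3; with Paragraph 3 gone it has nothing to operate on and falls away. Paragraph 7 operates only by reference to Paragraph 4, so it falls with Paragraph 4. Although Paragraph 5 refers to Paragraph 4, its operative terms do not depend on Paragraph 4, so it remains in effect. Paragraph 8 declares Paragraph 6 and Paragraph 7 mutually dependent; since one of them has fallen, all of them are of no effect. That brings down Paragraph 6 as well. The remainder continues in force under Paragraph 8. Paragraph 1, Paragraph 5, and Paragraph 8 remain in effect.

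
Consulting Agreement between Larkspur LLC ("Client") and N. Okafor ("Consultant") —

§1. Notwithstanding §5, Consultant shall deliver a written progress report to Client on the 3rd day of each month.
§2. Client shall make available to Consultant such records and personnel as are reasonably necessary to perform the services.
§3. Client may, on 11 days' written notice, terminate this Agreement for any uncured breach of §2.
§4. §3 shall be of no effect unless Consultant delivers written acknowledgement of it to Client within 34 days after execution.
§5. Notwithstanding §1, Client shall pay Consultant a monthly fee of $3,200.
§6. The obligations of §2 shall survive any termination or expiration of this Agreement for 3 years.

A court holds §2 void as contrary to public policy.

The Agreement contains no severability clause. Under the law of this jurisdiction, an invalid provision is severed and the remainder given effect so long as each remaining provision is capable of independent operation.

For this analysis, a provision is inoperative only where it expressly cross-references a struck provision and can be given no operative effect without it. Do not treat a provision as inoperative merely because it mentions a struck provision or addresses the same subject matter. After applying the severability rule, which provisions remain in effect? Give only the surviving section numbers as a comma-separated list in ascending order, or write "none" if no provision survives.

1, 5

§2 is struck. §3 has no operative effect of its own apart from §2 and is therefore inoperative. §6 merely fixes the survival period for §2; with §2 gone it has nothing to operate on and falls away. The only function of §4 is the acknowledgement condition for §3, so it cannot stand once §3 is removed. Under the stated default rule, only provisions that cannot operate independently fall away; the rest are enforced. The provisions still in force are §1 and §5.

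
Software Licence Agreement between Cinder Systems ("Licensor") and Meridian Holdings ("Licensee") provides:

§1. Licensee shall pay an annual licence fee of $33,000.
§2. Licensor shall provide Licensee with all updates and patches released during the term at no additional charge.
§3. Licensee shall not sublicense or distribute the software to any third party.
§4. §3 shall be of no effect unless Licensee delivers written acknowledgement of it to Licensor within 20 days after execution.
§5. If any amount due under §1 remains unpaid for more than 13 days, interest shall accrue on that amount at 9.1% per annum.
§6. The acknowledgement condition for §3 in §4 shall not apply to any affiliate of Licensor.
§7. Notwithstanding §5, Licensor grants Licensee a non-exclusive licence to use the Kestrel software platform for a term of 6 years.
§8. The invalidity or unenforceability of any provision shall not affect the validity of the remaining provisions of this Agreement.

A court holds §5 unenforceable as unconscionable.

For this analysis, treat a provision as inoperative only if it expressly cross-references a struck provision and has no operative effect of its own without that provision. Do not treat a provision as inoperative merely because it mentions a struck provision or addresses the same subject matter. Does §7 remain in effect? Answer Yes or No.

§5 is struck. Although §7 refers to §5, its operative terms do not depend on §5, so it remains in effect. Nothing else in the Agreement is defined by reference to §5. §8 is a severability clause and preserves every provision that can still be given independent effect. That leaves §1, §2, §3, §4, §6, §7, and §8 in effect. §7 is among the surviving provisions, so the answer is yes.

Yes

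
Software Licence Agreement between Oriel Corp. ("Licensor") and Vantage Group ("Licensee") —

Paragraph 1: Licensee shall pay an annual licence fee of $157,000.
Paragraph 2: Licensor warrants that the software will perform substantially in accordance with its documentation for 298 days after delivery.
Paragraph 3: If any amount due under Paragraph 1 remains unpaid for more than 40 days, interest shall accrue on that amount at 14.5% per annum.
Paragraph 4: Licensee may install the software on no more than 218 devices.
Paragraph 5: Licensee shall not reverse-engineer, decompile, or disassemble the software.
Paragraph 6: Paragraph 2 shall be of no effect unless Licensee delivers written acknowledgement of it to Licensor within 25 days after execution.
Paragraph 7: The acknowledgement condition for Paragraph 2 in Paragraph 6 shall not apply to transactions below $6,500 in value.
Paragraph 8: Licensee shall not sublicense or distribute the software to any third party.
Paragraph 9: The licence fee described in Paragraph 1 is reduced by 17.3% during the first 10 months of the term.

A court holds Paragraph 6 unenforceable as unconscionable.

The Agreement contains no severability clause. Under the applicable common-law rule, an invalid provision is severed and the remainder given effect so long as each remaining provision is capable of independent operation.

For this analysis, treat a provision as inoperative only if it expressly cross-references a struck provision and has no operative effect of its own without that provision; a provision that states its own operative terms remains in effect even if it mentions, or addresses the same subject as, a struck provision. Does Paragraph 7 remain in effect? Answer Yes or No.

Paragraph 6 is struck. Paragraph 7 does nothing except set the carve-out from the acknowledgement condition for Paragraph 2 by reference to Paragraph 6; with Paragraph 6 gone it has no independent effect and is inoperative. Under the stated default rule, only provisions that cannot operate independently fall away; the rest are enforced. That leaves Paragraph 1, Paragraph 2, Paragraph 3, Paragraph 4, Paragraph 5, Paragraph 8, and Paragraph 9 in effect. Paragraph 7 is among the inoperative provisions, so the answer is no.

No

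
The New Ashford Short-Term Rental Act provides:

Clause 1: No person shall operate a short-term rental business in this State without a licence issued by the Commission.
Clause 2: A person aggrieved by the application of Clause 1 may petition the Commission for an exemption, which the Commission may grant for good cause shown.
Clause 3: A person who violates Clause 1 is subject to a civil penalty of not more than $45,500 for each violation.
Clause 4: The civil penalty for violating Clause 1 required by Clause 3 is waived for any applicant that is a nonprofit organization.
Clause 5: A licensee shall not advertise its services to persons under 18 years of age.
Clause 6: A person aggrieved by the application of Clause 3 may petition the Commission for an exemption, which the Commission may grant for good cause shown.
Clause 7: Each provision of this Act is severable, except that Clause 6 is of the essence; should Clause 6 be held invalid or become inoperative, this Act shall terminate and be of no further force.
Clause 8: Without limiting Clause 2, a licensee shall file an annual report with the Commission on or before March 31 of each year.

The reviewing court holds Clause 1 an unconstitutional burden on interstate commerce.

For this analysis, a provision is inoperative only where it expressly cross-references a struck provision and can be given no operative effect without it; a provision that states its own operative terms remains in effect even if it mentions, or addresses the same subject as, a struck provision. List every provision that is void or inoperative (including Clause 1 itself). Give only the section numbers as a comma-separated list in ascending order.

1, 2, 3, 4, 5, 6, 7, 8

Clause 1 is struck. Clause 2 has no operative effect of its own apart from Clause 1 and is therefore inoperative. The only function of Clause 3 is the civil penalty for violating Clause 1, so it cannot stand once Clause 1 is removed. Clause 4 has no operative effect of its own apart from Clause 3 and is therefore inoperative. The only function of Clause 6 is the exemption procedure for Clause 3, so it cannot stand once Clause 3 is removed. Clause 7 makes Clause 6 an essential term, and Clause 6 has been rendered inoperative by the cascade; under Clause 7, the entire Act is therefore void. No provision of the Act survives.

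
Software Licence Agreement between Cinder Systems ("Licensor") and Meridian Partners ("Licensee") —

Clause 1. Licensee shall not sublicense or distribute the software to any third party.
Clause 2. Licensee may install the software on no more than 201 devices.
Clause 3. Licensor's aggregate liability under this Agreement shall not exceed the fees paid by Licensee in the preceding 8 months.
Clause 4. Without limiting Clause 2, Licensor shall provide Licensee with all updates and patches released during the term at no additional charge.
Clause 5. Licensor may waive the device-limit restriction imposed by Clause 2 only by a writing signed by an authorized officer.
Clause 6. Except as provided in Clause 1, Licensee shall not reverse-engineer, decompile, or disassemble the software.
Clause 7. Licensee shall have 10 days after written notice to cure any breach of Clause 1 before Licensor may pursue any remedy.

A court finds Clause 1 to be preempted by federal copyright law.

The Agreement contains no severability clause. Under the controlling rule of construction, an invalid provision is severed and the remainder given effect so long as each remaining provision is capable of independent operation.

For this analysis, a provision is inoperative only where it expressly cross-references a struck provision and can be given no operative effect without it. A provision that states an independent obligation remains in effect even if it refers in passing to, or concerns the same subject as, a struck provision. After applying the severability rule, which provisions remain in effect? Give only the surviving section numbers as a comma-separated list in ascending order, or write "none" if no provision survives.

2, 3, 4, 5, 6

Clause 1 is struck. Clause 7 has no operative effect of its own apart from Clause 1 and is therefore inoperative. Although Clause 6 refers to Clause 1, its operative terms do not depend on Clause 1, so it remains in effect. Under the stated default rule, only provisions that cannot operate independently fall away; the rest are enforced. The provisions still in force are Clause 2, Clause 3, Clause 4, Clause 5, and Clause 6.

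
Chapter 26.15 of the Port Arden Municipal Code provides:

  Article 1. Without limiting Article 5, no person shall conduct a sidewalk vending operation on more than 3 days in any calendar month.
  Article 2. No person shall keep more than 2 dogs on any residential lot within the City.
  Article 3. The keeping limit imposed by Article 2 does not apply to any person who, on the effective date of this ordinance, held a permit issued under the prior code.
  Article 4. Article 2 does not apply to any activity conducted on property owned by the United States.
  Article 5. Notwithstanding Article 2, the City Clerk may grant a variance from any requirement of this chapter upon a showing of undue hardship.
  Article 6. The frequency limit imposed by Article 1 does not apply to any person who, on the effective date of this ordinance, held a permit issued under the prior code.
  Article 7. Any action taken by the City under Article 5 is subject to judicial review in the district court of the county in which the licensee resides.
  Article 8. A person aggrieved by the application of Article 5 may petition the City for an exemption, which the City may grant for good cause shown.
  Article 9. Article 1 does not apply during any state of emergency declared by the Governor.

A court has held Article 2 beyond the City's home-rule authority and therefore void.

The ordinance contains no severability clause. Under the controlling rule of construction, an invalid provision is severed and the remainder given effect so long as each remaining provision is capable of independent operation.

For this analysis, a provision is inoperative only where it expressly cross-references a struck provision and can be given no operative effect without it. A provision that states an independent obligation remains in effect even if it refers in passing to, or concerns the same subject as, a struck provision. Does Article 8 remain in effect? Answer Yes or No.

Yes

Article 2 is struck. The only function of Article 3 is the grandfather exemption from Article 2, so it cannot stand once Article 2 is removed. The only function of Article 4 is the public-property exemption from Article 2, so it cannot stand once Article 2 is removed. Article 5 mentions Article 2 but its own obligation stands independently of Article 2, so Article 5 is not affected. Under the stated default rule, only provisions that cannot operate independently fall away; the rest are enforced. Article 1, Article 5, Article 6, Article 7, Article 8, and Article 9 remain in effect. Article 8 is among the surviving provisions, so the answer is yes.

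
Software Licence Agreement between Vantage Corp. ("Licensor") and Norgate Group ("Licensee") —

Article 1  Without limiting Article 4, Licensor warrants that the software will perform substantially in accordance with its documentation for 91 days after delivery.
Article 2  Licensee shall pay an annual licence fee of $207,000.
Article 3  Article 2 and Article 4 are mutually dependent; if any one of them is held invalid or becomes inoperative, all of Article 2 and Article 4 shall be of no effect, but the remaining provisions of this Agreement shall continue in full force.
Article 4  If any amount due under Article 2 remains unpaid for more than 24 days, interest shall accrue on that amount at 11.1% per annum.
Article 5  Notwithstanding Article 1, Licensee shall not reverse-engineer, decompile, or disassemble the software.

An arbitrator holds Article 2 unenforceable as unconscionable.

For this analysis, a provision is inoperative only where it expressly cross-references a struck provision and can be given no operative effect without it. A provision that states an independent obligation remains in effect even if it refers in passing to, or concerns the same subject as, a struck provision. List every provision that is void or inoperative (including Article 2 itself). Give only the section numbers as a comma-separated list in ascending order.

2, 4

Article 2 is struck. Article 4 does nothing except set the default interest on the licence fee by reference to Article 2; with Article 2 gone it has no independent effect and is inoperative. Although Article 1 refers to Article 4, its operative terms do not depend on Article 4, so it remains in effect. Article 3 declares Article 2 and Article 4 mutually dependent; since one of them has fallen, all of them are of no effect. The remainder continues in force under Article 3. That leaves Article 1, Article 3, and Article 5 in effect.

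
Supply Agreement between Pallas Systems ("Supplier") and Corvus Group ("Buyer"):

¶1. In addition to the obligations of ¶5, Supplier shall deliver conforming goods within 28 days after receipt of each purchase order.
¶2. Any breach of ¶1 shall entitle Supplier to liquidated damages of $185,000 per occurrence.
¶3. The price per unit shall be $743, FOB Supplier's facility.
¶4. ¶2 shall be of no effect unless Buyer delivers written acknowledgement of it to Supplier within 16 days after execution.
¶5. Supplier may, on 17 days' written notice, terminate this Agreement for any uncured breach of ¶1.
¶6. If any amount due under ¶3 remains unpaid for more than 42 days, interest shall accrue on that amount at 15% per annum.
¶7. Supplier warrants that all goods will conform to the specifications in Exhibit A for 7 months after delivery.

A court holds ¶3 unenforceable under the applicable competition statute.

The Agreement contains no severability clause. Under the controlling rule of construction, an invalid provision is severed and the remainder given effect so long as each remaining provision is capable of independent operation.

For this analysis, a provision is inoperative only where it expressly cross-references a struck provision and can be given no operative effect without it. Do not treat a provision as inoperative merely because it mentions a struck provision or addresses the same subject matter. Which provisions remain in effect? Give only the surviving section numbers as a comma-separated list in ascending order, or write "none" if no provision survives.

¶3 is struck. ¶6 operates only by reference to ¶3, so it falls with ¶3. Under the stated default rule, only provisions that cannot operate independently fall away; the rest are enforced. The provisions still in force are ¶1, ¶2, ¶4, ¶5, and ¶7.

1, 2, 4, 5, 7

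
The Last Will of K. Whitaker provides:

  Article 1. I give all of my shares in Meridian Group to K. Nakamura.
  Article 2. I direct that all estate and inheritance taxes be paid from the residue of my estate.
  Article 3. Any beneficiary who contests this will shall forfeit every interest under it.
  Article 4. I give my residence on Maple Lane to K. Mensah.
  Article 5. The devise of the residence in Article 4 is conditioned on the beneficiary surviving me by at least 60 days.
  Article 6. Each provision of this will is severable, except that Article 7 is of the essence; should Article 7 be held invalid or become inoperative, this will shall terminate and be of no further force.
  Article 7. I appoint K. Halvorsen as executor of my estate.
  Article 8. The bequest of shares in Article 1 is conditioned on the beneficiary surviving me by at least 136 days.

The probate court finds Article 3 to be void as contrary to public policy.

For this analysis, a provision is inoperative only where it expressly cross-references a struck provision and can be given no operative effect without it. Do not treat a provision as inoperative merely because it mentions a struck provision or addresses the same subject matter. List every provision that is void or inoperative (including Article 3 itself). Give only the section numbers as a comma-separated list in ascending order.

Article 3 is struck. No other provision's operative terms depend on Article 3. Article 6 makes Article 7 an essential term, but Article 7 is unaffected, so the severability proviso in Article 6 preserves the remaining provisions. The provisions still in force are Article 1, Article 2, Article 4, Article 5, Article 6, Article 7, and Article 8.

3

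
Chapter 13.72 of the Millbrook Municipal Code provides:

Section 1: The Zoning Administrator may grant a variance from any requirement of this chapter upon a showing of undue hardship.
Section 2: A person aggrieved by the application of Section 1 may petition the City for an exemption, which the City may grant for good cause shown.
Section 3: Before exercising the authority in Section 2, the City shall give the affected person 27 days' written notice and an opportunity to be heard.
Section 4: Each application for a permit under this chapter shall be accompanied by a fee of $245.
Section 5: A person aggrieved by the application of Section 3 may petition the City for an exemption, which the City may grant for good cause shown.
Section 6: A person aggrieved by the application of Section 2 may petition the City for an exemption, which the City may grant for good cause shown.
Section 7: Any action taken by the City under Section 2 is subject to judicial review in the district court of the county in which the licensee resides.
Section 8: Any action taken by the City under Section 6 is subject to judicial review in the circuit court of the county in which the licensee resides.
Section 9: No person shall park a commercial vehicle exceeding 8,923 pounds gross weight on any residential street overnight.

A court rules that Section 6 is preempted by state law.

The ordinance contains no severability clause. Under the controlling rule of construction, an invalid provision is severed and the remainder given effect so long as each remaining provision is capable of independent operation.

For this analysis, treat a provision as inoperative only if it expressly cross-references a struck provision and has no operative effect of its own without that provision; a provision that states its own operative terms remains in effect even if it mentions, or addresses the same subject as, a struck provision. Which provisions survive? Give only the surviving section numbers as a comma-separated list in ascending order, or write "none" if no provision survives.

Section 6 is struck. Section 8 merely fixes the judicial-review right for Section 6; with Section 6 gone it has nothing to operate on and falls away. Under the stated default rule, only provisions that cannot operate independently fall away; the rest are enforced. Section 1, Section 2, Section 3, Section 4, Section 5, Section 7, and Section 9 remain in effect.

1, 2, 3, 4, 5, 7, 9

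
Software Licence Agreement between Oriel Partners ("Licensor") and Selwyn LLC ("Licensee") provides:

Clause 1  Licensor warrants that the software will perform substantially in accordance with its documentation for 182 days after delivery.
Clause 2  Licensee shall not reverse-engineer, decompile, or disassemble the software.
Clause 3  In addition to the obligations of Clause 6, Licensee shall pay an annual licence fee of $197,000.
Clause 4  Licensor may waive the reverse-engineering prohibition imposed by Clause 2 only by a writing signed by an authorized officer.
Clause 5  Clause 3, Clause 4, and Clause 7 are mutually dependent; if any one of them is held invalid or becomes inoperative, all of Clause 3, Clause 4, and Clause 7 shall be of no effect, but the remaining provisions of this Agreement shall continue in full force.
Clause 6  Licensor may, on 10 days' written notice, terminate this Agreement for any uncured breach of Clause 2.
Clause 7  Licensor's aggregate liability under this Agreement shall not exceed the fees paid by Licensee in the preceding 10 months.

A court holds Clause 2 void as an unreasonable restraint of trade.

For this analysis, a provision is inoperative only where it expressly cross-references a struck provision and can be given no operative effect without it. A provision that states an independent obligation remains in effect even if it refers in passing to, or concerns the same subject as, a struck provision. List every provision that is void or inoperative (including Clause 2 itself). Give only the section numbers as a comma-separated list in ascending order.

2, 3, 4, 6, 7

Clause 2 is struck. Clause 4 has no operative effect of its own apart from Clause 2 and is therefore inoperative. The only function of Clause 6 is the termination right for breach of Clause 2, so it cannot stand once Clause 2 is removed. Clause 5 declares Clause 3, Clause 4, and Clause 7 mutually dependent; since one of them has fallen, all of them are of no effect. That brings down Clause 3 and Clause 7 as well. The remainder continues in force under Clause 5. Clause 1 and Clause 5 remain in effect.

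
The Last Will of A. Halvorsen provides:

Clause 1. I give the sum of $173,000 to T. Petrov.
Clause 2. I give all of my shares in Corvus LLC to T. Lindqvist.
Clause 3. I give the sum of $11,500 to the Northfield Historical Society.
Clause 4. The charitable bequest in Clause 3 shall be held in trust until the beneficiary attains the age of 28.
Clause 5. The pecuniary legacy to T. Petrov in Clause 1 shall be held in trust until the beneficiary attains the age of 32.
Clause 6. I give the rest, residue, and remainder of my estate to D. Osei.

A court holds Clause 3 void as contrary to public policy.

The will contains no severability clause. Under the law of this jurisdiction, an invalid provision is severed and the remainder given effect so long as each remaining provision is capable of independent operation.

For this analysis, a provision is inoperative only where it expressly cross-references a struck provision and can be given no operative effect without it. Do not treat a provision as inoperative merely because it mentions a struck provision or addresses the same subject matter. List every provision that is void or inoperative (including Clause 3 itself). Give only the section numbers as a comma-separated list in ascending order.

Clause 3 is struck. The only function of Clause 4 is the trust for Clause 3, so it cannot stand once Clause 3 is removed. With no severability clause, the stated default rule severs what cannot stand and enforces each remaining provision that can operate on its own. That leaves Clause 1, Clause 2, Clause 5, and Clause 6 in effect.

3, 4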